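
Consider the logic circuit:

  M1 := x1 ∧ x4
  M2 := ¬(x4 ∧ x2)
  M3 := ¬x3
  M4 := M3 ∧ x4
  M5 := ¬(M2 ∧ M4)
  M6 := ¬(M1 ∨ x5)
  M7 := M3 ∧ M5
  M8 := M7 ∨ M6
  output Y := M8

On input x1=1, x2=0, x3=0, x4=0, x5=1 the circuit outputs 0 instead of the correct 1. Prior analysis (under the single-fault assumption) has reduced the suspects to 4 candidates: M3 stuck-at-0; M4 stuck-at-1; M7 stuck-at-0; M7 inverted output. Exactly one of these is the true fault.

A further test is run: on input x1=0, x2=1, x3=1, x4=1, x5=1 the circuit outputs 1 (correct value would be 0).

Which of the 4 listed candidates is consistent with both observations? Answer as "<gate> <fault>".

M7 inverted output

Evaluate each candidate on input x1=0, x2=1, x3=1, x4=1, x5=1:
  M3 stuck-at-0: M1=0, M2=0, M3=0 [stuck-at-0], M4=0, M5=1, M6=0, M7=0, M8=0 → 0 — eliminated
  M4 stuck-at-1: M1=0, M2=0, M3=0, M4=1 [stuck-at-1], M5=1, M6=0, M7=0, M8=0 → 0 — eliminated
  M7 stuck-at-0: M1=0, M2=0, M3=0, M4=0, M5=1, M6=0, M7=0 [stuck-at-0], M8=0 → 0 — eliminated
  M7 inverted output: M1=0, M2=0, M3=0, M4=0, M5=1, M6=0, M7=1 [inverted output], M8=1 → 1 — matches
Only M7 inverted output reproduces the observed 1.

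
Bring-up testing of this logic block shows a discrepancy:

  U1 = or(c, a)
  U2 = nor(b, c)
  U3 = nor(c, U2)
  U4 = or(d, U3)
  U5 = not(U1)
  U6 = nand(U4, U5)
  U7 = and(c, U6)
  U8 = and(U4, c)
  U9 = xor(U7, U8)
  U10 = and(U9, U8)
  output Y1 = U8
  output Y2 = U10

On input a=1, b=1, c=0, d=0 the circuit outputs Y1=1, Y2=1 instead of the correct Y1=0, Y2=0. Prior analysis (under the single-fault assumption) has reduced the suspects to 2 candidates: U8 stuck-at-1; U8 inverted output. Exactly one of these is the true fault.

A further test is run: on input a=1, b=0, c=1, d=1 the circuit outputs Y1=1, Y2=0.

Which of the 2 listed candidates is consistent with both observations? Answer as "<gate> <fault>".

U8 stuck-at-1

Evaluate each candidate on input a=1, b=0, c=1, d=1:
  U8 stuck-at-1: U1=1, U2=0, U3=0, U4=1, U5=0, U6=1, U7=1, U8=1 [stuck-at-1], U9=0, U10=0 → Y1=1, Y2=0 — matches
  U8 inverted output: U1=1, U2=0, U3=0, U4=1, U5=0, U6=1, U7=1, U8=0 [inverted output], U9=1, U10=0 → Y1=0, Y2=0 — eliminated
Only U8 stuck-at-1 reproduces the observed Y1=1, Y2=0.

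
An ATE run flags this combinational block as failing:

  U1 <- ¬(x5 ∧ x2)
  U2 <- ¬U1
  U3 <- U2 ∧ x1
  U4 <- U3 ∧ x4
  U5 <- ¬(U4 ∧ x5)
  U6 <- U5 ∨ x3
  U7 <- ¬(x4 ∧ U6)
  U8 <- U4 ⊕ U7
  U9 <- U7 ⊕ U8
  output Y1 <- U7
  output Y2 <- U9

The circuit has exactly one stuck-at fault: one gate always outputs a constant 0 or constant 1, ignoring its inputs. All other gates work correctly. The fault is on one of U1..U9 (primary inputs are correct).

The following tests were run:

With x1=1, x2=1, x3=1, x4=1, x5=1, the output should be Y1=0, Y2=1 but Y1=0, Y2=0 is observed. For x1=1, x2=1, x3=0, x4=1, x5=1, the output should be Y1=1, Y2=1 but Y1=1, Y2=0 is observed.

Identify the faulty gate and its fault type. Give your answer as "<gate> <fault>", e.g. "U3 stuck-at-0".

U9 stuck-at-0

Fault-free values for test 1 (x1=1, x2=1, x3=1, x4=1, x5=1): U1=0, U2=1, U3=1, U4=1, U5=0, U6=1, U7=0, U8=1, U9=1, giving Y1=0, Y2=1. Observed Y1=0, Y2=0.
Test 1: faults giving observed Y1=0, Y2=0 are {U1 stuck-at-1, U2 stuck-at-0, U3 stuck-at-0, U4 stuck-at-0, U8 stuck-at-0, U9 stuck-at-0}.
Test 2 (x1=1, x2=1, x3=0, x4=1, x5=1): fault-free U1=0, U2=1, U3=1, U4=1, U5=0, U6=0, U7=1, U8=0, U9=1 → Y1=1, Y2=1; observed Y1=1, Y2=0. Eliminates U1 stuck-at-1, U2 stuck-at-0, U3 stuck-at-0, U4 stuck-at-0, U8 stuck-at-0.
Only U9 stuck-at-0 is consistent with every test.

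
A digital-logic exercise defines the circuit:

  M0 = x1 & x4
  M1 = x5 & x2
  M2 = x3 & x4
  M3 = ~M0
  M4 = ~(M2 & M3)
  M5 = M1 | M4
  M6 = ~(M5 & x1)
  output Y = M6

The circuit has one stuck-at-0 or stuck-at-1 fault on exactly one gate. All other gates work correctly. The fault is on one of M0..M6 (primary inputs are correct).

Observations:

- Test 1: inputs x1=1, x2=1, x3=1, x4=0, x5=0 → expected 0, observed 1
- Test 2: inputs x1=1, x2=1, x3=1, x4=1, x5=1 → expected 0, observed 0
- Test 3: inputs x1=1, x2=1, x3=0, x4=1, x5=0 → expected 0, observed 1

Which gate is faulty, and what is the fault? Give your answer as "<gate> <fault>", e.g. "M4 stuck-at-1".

M4 stuck-at-0

Fault-free values for test 1 (x1=1, x2=1, x3=1, x4=0, x5=0): M0=0, M1=0, M2=0, M3=1, M4=1, M5=1, M6=0, giving Y=0. Observed 1.
Test 1: faults giving observed 1 are {M2 stuck-at-1, M4 stuck-at-0, M5 stuck-at-0, M6 stuck-at-1}.
Test 2 (x1=1, x2=1, x3=1, x4=1, x5=1): fault-free M0=1, M1=1, M2=1, M3=0, M4=1, M5=1, M6=0 → 0; observed 0. Eliminates M5 stuck-at-0, M6 stuck-at-1.
Test 3 (x1=1, x2=1, x3=0, x4=1, x5=0): fault-free M0=1, M1=0, M2=0, M3=0, M4=1, M5=1, M6=0 → 0; observed 1. Eliminates M2 stuck-at-1.
Only M4 stuck-at-0 is consistent with every test.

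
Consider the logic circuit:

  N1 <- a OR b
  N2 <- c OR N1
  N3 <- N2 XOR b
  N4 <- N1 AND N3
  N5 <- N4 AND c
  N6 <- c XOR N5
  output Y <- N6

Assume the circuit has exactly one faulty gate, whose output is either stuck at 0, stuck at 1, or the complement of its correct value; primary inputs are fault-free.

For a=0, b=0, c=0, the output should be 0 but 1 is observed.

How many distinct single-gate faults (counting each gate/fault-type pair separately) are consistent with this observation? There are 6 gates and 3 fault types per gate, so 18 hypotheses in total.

4

Fault-free: N1=0, N2=0, N3=0, N4=0, N5=0, N6=0 → 0. Observed 1.
  N1: none of the 3 fault types match ✗
  N2: none of the 3 fault types match ✗
  N3: none of the 3 fault types match ✗
  N4: none of the 3 fault types match ✗
  N5: stuck-at-1, inverted output ✓; others ✗
  N6: stuck-at-1, inverted output ✓; others ✗
Consistent faults: {N5 stuck-at-1, N5 inverted output, N6 stuck-at-1, N6 inverted output} — 4 in all.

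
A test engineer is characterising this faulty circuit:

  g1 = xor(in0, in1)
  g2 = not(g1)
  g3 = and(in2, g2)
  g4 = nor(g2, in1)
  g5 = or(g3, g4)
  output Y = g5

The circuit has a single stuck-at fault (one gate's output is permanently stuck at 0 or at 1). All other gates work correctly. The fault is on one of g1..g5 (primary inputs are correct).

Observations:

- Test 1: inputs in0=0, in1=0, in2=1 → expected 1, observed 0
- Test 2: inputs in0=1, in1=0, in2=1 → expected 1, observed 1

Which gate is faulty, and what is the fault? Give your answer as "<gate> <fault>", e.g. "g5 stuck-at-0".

g3 stuck-at-0

Fault-free values for test 1 (in0=0, in1=0, in2=1): g1=0, g2=1, g3=1, g4=0, g5=1, giving Y=1. Observed 0.
Test 1: faults giving observed 0 are {g3 stuck-at-0, g5 stuck-at-0}.
Test 2 (in0=1, in1=0, in2=1): fault-free g1=1, g2=0, g3=0, g4=1, g5=1 → 1; observed 1. Eliminates g5 stuck-at-0.
Only g3 stuck-at-0 is consistent with every test.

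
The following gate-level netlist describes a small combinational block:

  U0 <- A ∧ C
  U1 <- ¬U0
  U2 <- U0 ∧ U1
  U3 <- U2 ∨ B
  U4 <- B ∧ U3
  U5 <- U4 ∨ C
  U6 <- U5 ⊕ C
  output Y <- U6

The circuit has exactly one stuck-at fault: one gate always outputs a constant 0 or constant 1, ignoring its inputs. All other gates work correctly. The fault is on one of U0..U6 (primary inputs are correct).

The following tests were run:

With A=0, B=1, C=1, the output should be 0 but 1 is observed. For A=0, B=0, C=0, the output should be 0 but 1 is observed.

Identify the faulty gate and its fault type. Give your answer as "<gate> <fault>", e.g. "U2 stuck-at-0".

Fault-free values for test 1 (A=0, B=1, C=1): U0=0, U1=1, U2=0, U3=1, U4=1, U5=1, U6=0, giving Y=0. Observed 1.
Test 1: faults giving observed 1 are {U5 stuck-at-0, U6 stuck-at-1}.
Test 2 (A=0, B=0, C=0): fault-free U0=0, U1=1, U2=0, U3=0, U4=0, U5=0, U6=0 → 0; observed 1. Eliminates U5 stuck-at-0.
Only U6 stuck-at-1 is consistent with every test.

U6 stuck-at-1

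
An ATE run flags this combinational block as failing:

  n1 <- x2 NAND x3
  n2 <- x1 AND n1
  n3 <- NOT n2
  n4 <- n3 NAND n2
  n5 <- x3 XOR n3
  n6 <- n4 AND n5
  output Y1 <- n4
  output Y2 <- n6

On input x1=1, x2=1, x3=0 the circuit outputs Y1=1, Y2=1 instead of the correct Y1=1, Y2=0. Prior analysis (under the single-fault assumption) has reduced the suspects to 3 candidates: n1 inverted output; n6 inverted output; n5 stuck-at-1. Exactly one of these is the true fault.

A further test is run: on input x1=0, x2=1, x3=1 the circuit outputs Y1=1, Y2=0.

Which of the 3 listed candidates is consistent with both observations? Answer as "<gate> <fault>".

n1 inverted output

Evaluate each candidate on input x1=0, x2=1, x3=1:
  n1 inverted output: n1=1 [inverted output], n2=0, n3=1, n4=1, n5=0, n6=0 → Y1=1, Y2=0 — matches
  n6 inverted output: n1=0, n2=0, n3=1, n4=1, n5=0, n6=1 [inverted output] → Y1=1, Y2=1 — eliminated
  n5 stuck-at-1: n1=0, n2=0, n3=1, n4=1, n5=1 [stuck-at-1], n6=1 → Y1=1, Y2=1 — eliminated
Only n1 inverted output reproduces the observed Y1=1, Y2=0.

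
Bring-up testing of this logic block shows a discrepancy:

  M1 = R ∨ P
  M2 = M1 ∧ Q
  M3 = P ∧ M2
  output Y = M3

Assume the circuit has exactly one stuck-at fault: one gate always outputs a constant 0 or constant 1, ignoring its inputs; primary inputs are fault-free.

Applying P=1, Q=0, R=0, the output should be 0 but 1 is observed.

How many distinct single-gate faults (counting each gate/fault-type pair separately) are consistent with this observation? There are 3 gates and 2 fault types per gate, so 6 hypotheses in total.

Fault-free: M1=1, M2=0, M3=0 → 0. Observed 1.
  M1 stuck-at-0: output 0 ✗
  M1 stuck-at-1: output 0 ✗
  M2 stuck-at-0: output 0 ✗
  M2 stuck-at-1: output 1 ✓
  M3 stuck-at-0: output 0 ✗
  M3 stuck-at-1: output 1 ✓
Consistent faults: {M2 stuck-at-1, M3 stuck-at-1} — 2 in all.

2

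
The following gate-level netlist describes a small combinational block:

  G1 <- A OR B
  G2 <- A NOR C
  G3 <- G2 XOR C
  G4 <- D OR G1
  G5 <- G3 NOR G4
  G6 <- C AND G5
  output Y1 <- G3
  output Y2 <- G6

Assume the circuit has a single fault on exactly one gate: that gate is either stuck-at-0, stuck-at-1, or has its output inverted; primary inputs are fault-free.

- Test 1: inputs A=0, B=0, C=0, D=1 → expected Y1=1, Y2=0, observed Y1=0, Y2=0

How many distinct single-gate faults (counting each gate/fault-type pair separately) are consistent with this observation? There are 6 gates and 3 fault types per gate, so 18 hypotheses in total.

Fault-free: G1=0, G2=1, G3=1, G4=1, G5=0, G6=0 → Y1=1, Y2=0. Observed Y1=0, Y2=0.
  G1: none of the 3 fault types match ✗
  G2: stuck-at-0, inverted output ✓; others ✗
  G3: stuck-at-0, inverted output ✓; others ✗
  G4: none of the 3 fault types match ✗
  G5: none of the 3 fault types match ✗
  G6: none of the 3 fault types match ✗
Consistent faults: {G2 stuck-at-0, G2 inverted output, G3 stuck-at-0, G3 inverted output} — 4 in all.

4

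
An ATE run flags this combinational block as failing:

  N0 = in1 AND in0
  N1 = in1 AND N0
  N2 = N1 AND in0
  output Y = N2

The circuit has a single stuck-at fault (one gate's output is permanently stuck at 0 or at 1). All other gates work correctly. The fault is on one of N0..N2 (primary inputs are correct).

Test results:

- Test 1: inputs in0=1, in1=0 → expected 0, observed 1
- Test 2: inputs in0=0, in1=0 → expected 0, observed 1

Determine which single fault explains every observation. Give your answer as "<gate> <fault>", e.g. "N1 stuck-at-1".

N2 stuck-at-1

Fault-free values for test 1 (in0=1, in1=0): N0=0, N1=0, N2=0, giving Y=0. Observed 1.
Test 1: faults giving observed 1 are {N1 stuck-at-1, N2 stuck-at-1}.
Test 2 (in0=0, in1=0): fault-free N0=0, N1=0, N2=0 → 0; observed 1. Eliminates N1 stuck-at-1.
Only N2 stuck-at-1 is consistent with every test.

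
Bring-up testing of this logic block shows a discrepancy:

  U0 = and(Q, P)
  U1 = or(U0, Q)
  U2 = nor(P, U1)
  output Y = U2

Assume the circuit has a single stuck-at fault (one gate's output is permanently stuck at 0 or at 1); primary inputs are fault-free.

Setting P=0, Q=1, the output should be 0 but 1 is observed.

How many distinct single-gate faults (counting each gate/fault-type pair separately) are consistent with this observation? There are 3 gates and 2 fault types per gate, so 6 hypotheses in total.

2

Fault-free: U0=0, U1=1, U2=0 → 0. Observed 1.
  U0 stuck-at-0: output 0 ✗
  U0 stuck-at-1: output 0 ✗
  U1 stuck-at-0: output 1 ✓
  U1 stuck-at-1: output 0 ✗
  U2 stuck-at-0: output 0 ✗
  U2 stuck-at-1: output 1 ✓
Consistent faults: {U1 stuck-at-0, U2 stuck-at-1} — 2 in all.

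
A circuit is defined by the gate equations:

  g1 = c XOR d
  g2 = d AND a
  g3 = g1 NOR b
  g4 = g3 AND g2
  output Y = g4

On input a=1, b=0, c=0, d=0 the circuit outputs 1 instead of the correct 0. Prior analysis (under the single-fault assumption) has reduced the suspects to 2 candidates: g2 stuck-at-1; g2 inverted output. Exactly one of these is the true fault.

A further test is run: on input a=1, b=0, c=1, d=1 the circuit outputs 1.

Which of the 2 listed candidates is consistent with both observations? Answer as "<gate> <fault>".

g2 stuck-at-1

Evaluate each candidate on input a=1, b=0, c=1, d=1:
  g2 stuck-at-1: g1=0, g2=1 [stuck-at-1], g3=1, g4=1 → 1 — matches
  g2 inverted output: g1=0, g2=0 [inverted output], g3=1, g4=0 → 0 — eliminated
Only g2 stuck-at-1 reproduces the observed 1.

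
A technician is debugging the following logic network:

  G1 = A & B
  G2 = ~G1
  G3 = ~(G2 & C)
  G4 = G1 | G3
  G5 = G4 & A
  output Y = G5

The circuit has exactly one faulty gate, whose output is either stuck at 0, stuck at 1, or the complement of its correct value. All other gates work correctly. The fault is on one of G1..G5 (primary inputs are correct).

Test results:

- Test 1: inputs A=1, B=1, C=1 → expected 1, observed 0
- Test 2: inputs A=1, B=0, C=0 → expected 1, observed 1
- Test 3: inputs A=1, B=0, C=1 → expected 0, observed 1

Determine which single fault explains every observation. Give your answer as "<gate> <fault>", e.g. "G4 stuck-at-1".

G1 inverted output

Fault-free values for test 1 (A=1, B=1, C=1): G1=1, G2=0, G3=1, G4=1, G5=1, giving Y=1. Observed 0.
Test 1: faults giving observed 0 are {G1 stuck-at-0, G1 inverted output, G4 stuck-at-0, G4 inverted output, G5 stuck-at-0, G5 inverted output}.
Test 2 (A=1, B=0, C=0): fault-free G1=0, G2=1, G3=1, G4=1, G5=1 → 1; observed 1. Eliminates G4 stuck-at-0, G4 inverted output, G5 stuck-at-0, G5 inverted output.
Test 3 (A=1, B=0, C=1): fault-free G1=0, G2=1, G3=0, G4=0, G5=0 → 0; observed 1. Eliminates G1 stuck-at-0.
Only G1 inverted output is consistent with every test.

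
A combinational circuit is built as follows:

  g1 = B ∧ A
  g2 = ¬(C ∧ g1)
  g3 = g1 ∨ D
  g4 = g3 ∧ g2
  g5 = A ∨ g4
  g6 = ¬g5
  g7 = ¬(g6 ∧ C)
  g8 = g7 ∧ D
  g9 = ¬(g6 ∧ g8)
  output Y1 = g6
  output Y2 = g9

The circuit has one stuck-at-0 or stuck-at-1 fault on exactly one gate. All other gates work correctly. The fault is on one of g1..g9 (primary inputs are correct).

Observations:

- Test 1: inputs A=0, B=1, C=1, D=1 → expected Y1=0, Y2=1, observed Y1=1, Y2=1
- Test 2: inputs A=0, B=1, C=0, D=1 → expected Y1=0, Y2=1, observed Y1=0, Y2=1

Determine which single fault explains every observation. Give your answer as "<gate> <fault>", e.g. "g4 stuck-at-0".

Fault-free values for test 1 (A=0, B=1, C=1, D=1): g1=0, g2=1, g3=1, g4=1, g5=1, g6=0, g7=1, g8=1, g9=1, giving Y1=0, Y2=1. Observed Y1=1, Y2=1.
Test 1: faults giving observed Y1=1, Y2=1 are {g1 stuck-at-1, g2 stuck-at-0, g3 stuck-at-0, g4 stuck-at-0, g5 stuck-at-0, g6 stuck-at-1}.
Test 2 (A=0, B=1, C=0, D=1): fault-free g1=0, g2=1, g3=1, g4=1, g5=1, g6=0, g7=1, g8=1, g9=1 → Y1=0, Y2=1; observed Y1=0, Y2=1. Eliminates g2 stuck-at-0, g3 stuck-at-0, g4 stuck-at-0, g5 stuck-at-0, g6 stuck-at-1.
Only g1 stuck-at-1 is consistent with every test.

g1 stuck-at-1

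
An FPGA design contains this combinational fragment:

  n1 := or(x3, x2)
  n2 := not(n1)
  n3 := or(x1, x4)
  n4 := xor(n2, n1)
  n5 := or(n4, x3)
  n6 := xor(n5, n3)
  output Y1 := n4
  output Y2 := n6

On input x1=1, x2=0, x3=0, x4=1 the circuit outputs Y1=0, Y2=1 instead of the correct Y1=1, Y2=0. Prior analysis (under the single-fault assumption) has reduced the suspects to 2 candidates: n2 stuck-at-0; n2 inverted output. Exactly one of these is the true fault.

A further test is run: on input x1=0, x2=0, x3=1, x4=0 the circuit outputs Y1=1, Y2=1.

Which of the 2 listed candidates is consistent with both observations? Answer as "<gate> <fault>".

Evaluate each candidate on input x1=0, x2=0, x3=1, x4=0:
  n2 stuck-at-0: n1=1, n2=0 [stuck-at-0], n3=0, n4=1, n5=1, n6=1 → Y1=1, Y2=1 — matches
  n2 inverted output: n1=1, n2=1 [inverted output], n3=0, n4=0, n5=1, n6=1 → Y1=0, Y2=1 — eliminated
Only n2 stuck-at-0 reproduces the observed Y1=1, Y2=1.

n2 stuck-at-0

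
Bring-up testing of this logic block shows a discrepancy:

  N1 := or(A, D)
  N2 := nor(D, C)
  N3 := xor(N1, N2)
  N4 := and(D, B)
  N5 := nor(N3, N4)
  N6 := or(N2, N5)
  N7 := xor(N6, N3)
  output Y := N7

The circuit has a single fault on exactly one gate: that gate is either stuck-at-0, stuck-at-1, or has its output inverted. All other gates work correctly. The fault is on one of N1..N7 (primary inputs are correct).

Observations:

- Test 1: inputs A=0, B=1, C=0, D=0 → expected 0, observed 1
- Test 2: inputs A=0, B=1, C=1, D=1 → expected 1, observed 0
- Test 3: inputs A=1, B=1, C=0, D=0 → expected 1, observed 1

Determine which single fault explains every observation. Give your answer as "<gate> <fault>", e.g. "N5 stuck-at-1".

N3 stuck-at-0

Fault-free values for test 1 (A=0, B=1, C=0, D=0): N1=0, N2=1, N3=1, N4=0, N5=0, N6=1, N7=0, giving Y=0. Observed 1.
Test 1: faults giving observed 1 are {N1 stuck-at-1, N1 inverted output, N2 stuck-at-0, N2 inverted output, N3 stuck-at-0, N3 inverted output, N6 stuck-at-0, N6 inverted output, N7 stuck-at-1, N7 inverted output}.
Test 2 (A=0, B=1, C=1, D=1): fault-free N1=1, N2=0, N3=1, N4=1, N5=0, N6=0, N7=1 → 1; observed 0. Eliminates N1 stuck-at-1, N2 stuck-at-0, N2 inverted output, N6 stuck-at-0, N7 stuck-at-1.
Test 3 (A=1, B=1, C=0, D=0): fault-free N1=1, N2=1, N3=0, N4=0, N5=1, N6=1, N7=1 → 1; observed 1. Eliminates N1 inverted output, N3 inverted output, N6 inverted output, N7 inverted output.
Only N3 stuck-at-0 is consistent with every test.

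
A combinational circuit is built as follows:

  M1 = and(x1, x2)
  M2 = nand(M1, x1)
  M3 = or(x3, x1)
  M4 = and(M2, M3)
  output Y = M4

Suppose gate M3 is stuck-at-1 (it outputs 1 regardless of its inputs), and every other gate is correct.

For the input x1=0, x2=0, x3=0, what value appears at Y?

1

Propagate with M3 forced: M1=0, M2=1, M3=1 [stuck-at-1], M4=1.
So Y = 1. (Without the fault it would be 0.)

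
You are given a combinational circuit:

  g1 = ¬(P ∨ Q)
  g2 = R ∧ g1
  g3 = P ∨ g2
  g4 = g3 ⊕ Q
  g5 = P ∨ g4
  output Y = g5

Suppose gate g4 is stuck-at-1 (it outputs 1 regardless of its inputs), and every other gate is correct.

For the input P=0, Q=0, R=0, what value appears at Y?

Propagate with g4 forced: g1=1, g2=0, g3=0, g4=1 [stuck-at-1], g5=1.
So Y = 1. (Without the fault it would be 0.)

1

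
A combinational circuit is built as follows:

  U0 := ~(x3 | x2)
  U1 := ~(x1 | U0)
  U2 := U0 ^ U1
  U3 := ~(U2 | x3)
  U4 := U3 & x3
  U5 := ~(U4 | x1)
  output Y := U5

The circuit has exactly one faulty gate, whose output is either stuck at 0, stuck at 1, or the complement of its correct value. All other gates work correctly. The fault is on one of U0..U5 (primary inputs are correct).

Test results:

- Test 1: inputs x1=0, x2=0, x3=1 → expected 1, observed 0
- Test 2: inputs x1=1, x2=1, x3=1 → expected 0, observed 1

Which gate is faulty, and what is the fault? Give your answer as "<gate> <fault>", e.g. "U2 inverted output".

Fault-free values for test 1 (x1=0, x2=0, x3=1): U0=0, U1=1, U2=1, U3=0, U4=0, U5=1, giving Y=1. Observed 0.
Test 1: faults giving observed 0 are {U3 stuck-at-1, U3 inverted output, U4 stuck-at-1, U4 inverted output, U5 stuck-at-0, U5 inverted output}.
Test 2 (x1=1, x2=1, x3=1): fault-free U0=0, U1=0, U2=0, U3=0, U4=0, U5=0 → 0; observed 1. Eliminates U3 stuck-at-1, U3 inverted output, U4 stuck-at-1, U4 inverted output, U5 stuck-at-0.
Only U5 inverted output is consistent with every test.

U5 inverted output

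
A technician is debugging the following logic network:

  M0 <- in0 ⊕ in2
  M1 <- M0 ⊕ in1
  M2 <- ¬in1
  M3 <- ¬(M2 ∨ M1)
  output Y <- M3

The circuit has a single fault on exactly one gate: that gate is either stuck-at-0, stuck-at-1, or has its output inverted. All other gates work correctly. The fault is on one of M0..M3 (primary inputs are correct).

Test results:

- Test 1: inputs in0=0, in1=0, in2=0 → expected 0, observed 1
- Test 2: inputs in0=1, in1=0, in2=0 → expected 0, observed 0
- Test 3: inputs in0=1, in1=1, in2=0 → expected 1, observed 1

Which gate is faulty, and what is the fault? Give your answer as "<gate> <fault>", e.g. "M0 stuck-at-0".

M2 stuck-at-0

Fault-free values for test 1 (in0=0, in1=0, in2=0): M0=0, M1=0, M2=1, M3=0, giving Y=0. Observed 1.
Test 1: faults giving observed 1 are {M2 stuck-at-0, M2 inverted output, M3 stuck-at-1, M3 inverted output}.
Test 2 (in0=1, in1=0, in2=0): fault-free M0=1, M1=1, M2=1, M3=0 → 0; observed 0. Eliminates M3 stuck-at-1, M3 inverted output.
Test 3 (in0=1, in1=1, in2=0): fault-free M0=1, M1=0, M2=0, M3=1 → 1; observed 1. Eliminates M2 inverted output.
Only M2 stuck-at-0 is consistent with every test.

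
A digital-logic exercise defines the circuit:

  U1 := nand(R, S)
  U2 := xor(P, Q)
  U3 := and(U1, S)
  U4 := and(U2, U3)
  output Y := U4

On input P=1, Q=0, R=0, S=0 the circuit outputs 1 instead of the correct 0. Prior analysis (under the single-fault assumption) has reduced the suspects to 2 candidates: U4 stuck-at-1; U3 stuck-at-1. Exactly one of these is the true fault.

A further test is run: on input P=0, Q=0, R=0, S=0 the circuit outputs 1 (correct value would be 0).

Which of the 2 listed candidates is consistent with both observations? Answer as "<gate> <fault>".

Evaluate each candidate on input P=0, Q=0, R=0, S=0:
  U4 stuck-at-1: U1=1, U2=0, U3=0, U4=1 [stuck-at-1] → 1 — matches
  U3 stuck-at-1: U1=1, U2=0, U3=1 [stuck-at-1], U4=0 → 0 — eliminated
Only U4 stuck-at-1 reproduces the observed 1.

U4 stuck-at-1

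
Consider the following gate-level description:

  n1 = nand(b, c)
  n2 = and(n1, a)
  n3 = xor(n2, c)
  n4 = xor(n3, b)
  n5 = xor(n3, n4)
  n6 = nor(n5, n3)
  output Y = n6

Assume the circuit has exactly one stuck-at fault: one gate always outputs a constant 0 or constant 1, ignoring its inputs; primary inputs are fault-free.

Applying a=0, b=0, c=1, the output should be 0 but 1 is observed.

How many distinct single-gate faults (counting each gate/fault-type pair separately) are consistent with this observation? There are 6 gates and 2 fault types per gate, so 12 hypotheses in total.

3

Fault-free: n1=1, n2=0, n3=1, n4=1, n5=0, n6=0 → 0. Observed 1.
  n1 stuck-at-0: output 0 ✗
  n1 stuck-at-1: output 0 ✗
  n2 stuck-at-0: output 0 ✗
  n2 stuck-at-1: output 1 ✓
  n3 stuck-at-0: output 1 ✓
  n3 stuck-at-1: output 0 ✗
  n4 stuck-at-0: output 0 ✗
  n4 stuck-at-1: output 0 ✗
  n5 stuck-at-0: output 0 ✗
  n5 stuck-at-1: output 0 ✗
  n6 stuck-at-0: output 0 ✗
  n6 stuck-at-1: output 1 ✓
Consistent faults: {n2 stuck-at-1, n3 stuck-at-0, n6 stuck-at-1} — 3 in all.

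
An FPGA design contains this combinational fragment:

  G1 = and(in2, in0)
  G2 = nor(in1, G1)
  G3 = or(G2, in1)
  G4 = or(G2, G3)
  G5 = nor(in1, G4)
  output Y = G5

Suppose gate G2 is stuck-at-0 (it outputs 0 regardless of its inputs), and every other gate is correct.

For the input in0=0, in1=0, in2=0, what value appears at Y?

Propagate with G2 forced: G1=0, G2=0 [stuck-at-0], G3=0, G4=0, G5=1.
So Y = 1. (Without the fault it would be 0.)

1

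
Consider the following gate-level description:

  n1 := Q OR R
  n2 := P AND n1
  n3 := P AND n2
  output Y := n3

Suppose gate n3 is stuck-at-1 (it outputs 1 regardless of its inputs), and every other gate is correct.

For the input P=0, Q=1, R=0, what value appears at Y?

Propagate with n3 forced: n1=1, n2=0, n3=1 [stuck-at-1].
So Y = 1. (Without the fault it would be 0.)

1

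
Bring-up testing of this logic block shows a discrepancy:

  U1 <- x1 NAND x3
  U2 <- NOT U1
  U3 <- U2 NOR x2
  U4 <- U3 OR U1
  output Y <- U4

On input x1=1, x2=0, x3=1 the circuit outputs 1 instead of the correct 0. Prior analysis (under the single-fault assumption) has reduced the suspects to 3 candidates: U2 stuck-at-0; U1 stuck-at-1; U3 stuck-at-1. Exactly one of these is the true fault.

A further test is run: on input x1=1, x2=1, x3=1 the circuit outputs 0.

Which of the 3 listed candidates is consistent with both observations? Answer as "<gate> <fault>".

U2 stuck-at-0

Evaluate each candidate on input x1=1, x2=1, x3=1:
  U2 stuck-at-0: U1=0, U2=0 [stuck-at-0], U3=0, U4=0 → 0 — matches
  U1 stuck-at-1: U1=1 [stuck-at-1], U2=0, U3=0, U4=1 → 1 — eliminated
  U3 stuck-at-1: U1=0, U2=1, U3=1 [stuck-at-1], U4=1 → 1 — eliminated
Only U2 stuck-at-0 reproduces the observed 0.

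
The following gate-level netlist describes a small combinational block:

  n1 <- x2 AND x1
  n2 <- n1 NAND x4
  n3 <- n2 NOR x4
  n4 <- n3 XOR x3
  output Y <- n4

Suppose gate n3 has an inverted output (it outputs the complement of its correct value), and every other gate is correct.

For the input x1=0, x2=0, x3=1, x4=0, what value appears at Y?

0

Propagate with n3 forced: n1=0, n2=1, n3=1 [inverted output], n4=0.
So Y = 0. (Without the fault it would be 1.)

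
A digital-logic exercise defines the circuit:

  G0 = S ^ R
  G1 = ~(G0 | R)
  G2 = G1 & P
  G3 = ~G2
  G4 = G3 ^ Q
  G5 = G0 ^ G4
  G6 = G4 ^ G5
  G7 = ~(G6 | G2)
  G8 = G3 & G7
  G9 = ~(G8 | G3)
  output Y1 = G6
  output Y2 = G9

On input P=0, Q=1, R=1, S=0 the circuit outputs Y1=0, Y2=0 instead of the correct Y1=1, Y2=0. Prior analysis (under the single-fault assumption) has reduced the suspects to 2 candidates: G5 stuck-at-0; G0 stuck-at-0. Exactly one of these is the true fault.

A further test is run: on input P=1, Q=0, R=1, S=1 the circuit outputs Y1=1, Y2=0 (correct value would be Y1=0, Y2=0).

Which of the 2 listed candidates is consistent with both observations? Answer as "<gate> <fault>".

G5 stuck-at-0

Evaluate each candidate on input P=1, Q=0, R=1, S=1:
  G5 stuck-at-0: G0=0, G1=0, G2=0, G3=1, G4=1, G5=0 [stuck-at-0], G6=1, G7=0, G8=0, G9=0 → Y1=1, Y2=0 — matches
  G0 stuck-at-0: G0=0 [stuck-at-0], G1=0, G2=0, G3=1, G4=1, G5=1, G6=0, G7=1, G8=1, G9=0 → Y1=0, Y2=0 — eliminated
Only G5 stuck-at-0 reproduces the observed Y1=1, Y2=0.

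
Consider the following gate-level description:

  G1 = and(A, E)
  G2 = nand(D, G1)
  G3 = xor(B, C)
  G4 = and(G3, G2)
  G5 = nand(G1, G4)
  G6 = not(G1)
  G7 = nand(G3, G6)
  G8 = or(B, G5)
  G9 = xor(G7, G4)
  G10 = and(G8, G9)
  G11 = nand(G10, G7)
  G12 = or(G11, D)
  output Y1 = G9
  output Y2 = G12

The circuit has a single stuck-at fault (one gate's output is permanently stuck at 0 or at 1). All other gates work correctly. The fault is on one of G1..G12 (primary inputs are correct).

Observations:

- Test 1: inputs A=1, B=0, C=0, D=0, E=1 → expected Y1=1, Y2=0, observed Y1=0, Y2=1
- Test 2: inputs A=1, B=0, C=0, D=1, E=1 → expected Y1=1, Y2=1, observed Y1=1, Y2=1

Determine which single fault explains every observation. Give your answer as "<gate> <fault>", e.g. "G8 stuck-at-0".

Fault-free values for test 1 (A=1, B=0, C=0, D=0, E=1): G1=1, G2=1, G3=0, G4=0, G5=1, G6=0, G7=1, G8=1, G9=1, G10=1, G11=0, G12=0, giving Y1=1, Y2=0. Observed Y1=0, Y2=1.
Test 1: faults giving observed Y1=0, Y2=1 are {G3 stuck-at-1, G4 stuck-at-1, G7 stuck-at-0, G9 stuck-at-0}.
Test 2 (A=1, B=0, C=0, D=1, E=1): fault-free G1=1, G2=0, G3=0, G4=0, G5=1, G6=0, G7=1, G8=1, G9=1, G10=1, G11=0, G12=1 → Y1=1, Y2=1; observed Y1=1, Y2=1. Eliminates G4 stuck-at-1, G7 stuck-at-0, G9 stuck-at-0.
Only G3 stuck-at-1 is consistent with every test.

G3 stuck-at-1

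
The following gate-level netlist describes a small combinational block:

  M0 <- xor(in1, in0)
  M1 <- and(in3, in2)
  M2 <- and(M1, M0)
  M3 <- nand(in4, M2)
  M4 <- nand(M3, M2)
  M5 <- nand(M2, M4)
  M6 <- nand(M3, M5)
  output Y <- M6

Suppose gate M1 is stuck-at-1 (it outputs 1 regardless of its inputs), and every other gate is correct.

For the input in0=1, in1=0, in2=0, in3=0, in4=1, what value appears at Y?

1

Propagate with M1 forced: M0=1, M1=1 [stuck-at-1], M2=1, M3=0, M4=1, M5=0, M6=1.
So Y = 1. (Without the fault it would be 0.)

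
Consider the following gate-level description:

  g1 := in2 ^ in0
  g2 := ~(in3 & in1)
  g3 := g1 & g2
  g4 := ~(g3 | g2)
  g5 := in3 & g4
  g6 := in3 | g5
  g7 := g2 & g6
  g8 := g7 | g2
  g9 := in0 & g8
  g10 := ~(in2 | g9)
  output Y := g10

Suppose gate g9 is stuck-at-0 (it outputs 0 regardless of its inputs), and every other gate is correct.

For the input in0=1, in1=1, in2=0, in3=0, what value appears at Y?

Propagate with g9 forced: g1=1, g2=1, g3=1, g4=0, g5=0, g6=0, g7=0, g8=1, g9=0 [stuck-at-0], g10=1.
So Y = 1. (Without the fault it would be 0.)

1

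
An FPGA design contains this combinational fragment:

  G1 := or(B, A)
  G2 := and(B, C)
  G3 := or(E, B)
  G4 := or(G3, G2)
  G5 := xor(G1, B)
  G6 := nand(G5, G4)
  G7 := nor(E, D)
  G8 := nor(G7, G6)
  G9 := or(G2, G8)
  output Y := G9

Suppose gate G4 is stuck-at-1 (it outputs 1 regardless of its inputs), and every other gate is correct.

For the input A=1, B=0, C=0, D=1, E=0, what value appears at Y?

1

Propagate with G4 forced: G1=1, G2=0, G3=0, G4=1 [stuck-at-1], G5=1, G6=0, G7=0, G8=1, G9=1.
So Y = 1. (Without the fault it would be 0.)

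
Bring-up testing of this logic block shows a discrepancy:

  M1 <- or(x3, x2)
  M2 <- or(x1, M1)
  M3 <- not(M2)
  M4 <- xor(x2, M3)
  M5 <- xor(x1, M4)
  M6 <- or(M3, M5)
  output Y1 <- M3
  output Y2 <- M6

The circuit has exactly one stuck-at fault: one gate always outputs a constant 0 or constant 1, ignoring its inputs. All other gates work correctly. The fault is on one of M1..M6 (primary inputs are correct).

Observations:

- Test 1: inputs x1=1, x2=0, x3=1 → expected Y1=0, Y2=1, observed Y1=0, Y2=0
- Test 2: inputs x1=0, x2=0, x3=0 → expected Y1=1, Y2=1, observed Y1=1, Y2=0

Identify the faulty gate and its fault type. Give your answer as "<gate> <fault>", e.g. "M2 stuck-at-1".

M6 stuck-at-0

Fault-free values for test 1 (x1=1, x2=0, x3=1): M1=1, M2=1, M3=0, M4=0, M5=1, M6=1, giving Y1=0, Y2=1. Observed Y1=0, Y2=0.
Test 1: faults giving observed Y1=0, Y2=0 are {M4 stuck-at-1, M5 stuck-at-0, M6 stuck-at-0}.
Test 2 (x1=0, x2=0, x3=0): fault-free M1=0, M2=0, M3=1, M4=1, M5=1, M6=1 → Y1=1, Y2=1; observed Y1=1, Y2=0. Eliminates M4 stuck-at-1, M5 stuck-at-0.
Only M6 stuck-at-0 is consistent with every test.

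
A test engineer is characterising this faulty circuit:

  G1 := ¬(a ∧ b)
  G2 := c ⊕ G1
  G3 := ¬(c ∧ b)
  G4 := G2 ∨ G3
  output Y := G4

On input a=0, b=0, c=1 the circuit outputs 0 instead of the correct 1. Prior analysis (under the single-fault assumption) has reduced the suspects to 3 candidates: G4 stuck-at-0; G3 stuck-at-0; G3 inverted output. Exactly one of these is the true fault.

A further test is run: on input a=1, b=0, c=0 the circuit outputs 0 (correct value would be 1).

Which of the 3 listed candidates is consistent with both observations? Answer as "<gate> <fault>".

G4 stuck-at-0

Evaluate each candidate on input a=1, b=0, c=0:
  G4 stuck-at-0: G1=1, G2=1, G3=1, G4=0 [stuck-at-0] → 0 — matches
  G3 stuck-at-0: G1=1, G2=1, G3=0 [stuck-at-0], G4=1 → 1 — eliminated
  G3 inverted output: G1=1, G2=1, G3=0 [inverted output], G4=1 → 1 — eliminated
Only G4 stuck-at-0 reproduces the observed 0.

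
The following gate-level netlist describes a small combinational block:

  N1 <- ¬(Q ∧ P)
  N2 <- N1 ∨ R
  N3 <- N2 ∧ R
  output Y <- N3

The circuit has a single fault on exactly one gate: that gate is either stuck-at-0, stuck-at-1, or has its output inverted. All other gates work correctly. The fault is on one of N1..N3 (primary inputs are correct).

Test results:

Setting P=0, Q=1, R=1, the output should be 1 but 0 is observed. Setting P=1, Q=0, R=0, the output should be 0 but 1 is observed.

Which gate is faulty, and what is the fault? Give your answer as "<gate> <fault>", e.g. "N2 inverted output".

Fault-free values for test 1 (P=0, Q=1, R=1): N1=1, N2=1, N3=1, giving Y=1. Observed 0.
Test 1: faults giving observed 0 are {N2 stuck-at-0, N2 inverted output, N3 stuck-at-0, N3 inverted output}.
Test 2 (P=1, Q=0, R=0): fault-free N1=1, N2=1, N3=0 → 0; observed 1. Eliminates N2 stuck-at-0, N2 inverted output, N3 stuck-at-0.
Only N3 inverted output is consistent with every test.

N3 inverted output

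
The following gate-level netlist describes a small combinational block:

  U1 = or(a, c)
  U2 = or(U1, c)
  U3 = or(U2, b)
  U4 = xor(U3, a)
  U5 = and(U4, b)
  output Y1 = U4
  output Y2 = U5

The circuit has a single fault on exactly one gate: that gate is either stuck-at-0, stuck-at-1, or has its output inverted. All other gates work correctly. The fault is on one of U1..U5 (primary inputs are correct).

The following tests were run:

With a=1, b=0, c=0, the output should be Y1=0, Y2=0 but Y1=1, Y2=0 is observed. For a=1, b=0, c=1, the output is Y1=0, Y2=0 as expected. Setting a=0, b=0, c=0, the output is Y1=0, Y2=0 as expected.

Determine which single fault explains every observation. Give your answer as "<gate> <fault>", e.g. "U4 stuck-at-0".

U1 stuck-at-0

Fault-free values for test 1 (a=1, b=0, c=0): U1=1, U2=1, U3=1, U4=0, U5=0, giving Y1=0, Y2=0. Observed Y1=1, Y2=0.
Test 1: faults giving observed Y1=1, Y2=0 are {U1 stuck-at-0, U1 inverted output, U2 stuck-at-0, U2 inverted output, U3 stuck-at-0, U3 inverted output, U4 stuck-at-1, U4 inverted output}.
Test 2 (a=1, b=0, c=1): fault-free U1=1, U2=1, U3=1, U4=0, U5=0 → Y1=0, Y2=0; observed Y1=0, Y2=0. Eliminates U2 stuck-at-0, U2 inverted output, U3 stuck-at-0, U3 inverted output, U4 stuck-at-1, U4 inverted output.
Test 3 (a=0, b=0, c=0): fault-free U1=0, U2=0, U3=0, U4=0, U5=0 → Y1=0, Y2=0; observed Y1=0, Y2=0. Eliminates U1 inverted output.
Only U1 stuck-at-0 is consistent with every test.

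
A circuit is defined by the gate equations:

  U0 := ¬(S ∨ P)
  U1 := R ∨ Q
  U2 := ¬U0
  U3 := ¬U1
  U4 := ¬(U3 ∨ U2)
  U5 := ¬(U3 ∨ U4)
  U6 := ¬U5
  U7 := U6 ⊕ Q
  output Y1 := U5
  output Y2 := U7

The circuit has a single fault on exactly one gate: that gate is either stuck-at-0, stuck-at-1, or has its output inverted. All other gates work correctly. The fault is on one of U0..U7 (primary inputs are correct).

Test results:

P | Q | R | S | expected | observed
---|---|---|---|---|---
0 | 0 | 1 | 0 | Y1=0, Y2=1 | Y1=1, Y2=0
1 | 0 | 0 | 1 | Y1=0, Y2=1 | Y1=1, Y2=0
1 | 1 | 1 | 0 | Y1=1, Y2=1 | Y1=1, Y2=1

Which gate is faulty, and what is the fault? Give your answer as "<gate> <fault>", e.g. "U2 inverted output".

U5 stuck-at-1

Fault-free values for test 1 (P=0, Q=0, R=1, S=0): U0=1, U1=1, U2=0, U3=0, U4=1, U5=0, U6=1, U7=1, giving Y1=0, Y2=1. Observed Y1=1, Y2=0.
Test 1: faults giving observed Y1=1, Y2=0 are {U0 stuck-at-0, U0 inverted output, U2 stuck-at-1, U2 inverted output, U4 stuck-at-0, U4 inverted output, U5 stuck-at-1, U5 inverted output}.
Test 2 (P=1, Q=0, R=0, S=1): fault-free U0=0, U1=0, U2=1, U3=1, U4=0, U5=0, U6=1, U7=1 → Y1=0, Y2=1; observed Y1=1, Y2=0. Eliminates U0 stuck-at-0, U0 inverted output, U2 stuck-at-1, U2 inverted output, U4 stuck-at-0, U4 inverted output.
Test 3 (P=1, Q=1, R=1, S=0): fault-free U0=0, U1=1, U2=1, U3=0, U4=0, U5=1, U6=0, U7=1 → Y1=1, Y2=1; observed Y1=1, Y2=1. Eliminates U5 inverted output.
Only U5 stuck-at-1 is consistent with every test.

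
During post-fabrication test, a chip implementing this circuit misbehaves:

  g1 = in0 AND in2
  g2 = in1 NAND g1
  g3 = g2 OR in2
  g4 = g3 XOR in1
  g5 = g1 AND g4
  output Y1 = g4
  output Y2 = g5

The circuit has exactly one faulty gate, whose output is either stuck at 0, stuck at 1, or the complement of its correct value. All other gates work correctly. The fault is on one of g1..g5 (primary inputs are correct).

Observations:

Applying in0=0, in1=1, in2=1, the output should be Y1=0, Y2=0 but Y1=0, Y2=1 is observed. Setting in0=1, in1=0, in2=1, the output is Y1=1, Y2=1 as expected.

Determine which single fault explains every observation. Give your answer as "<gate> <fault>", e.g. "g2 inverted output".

g5 stuck-at-1

Fault-free values for test 1 (in0=0, in1=1, in2=1): g1=0, g2=1, g3=1, g4=0, g5=0, giving Y1=0, Y2=0. Observed Y1=0, Y2=1.
Test 1: faults giving observed Y1=0, Y2=1 are {g5 stuck-at-1, g5 inverted output}.
Test 2 (in0=1, in1=0, in2=1): fault-free g1=1, g2=1, g3=1, g4=1, g5=1 → Y1=1, Y2=1; observed Y1=1, Y2=1. Eliminates g5 inverted output.
Only g5 stuck-at-1 is consistent with every test.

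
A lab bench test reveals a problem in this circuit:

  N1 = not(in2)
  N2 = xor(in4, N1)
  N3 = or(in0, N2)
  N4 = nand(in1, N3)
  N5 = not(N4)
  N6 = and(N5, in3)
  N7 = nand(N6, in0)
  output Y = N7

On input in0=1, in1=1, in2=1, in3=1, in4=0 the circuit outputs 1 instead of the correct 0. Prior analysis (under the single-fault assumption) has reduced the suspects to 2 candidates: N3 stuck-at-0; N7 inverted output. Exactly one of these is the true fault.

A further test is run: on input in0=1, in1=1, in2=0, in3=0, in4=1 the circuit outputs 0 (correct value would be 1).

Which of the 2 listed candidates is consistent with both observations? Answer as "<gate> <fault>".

N7 inverted output

Evaluate each candidate on input in0=1, in1=1, in2=0, in3=0, in4=1:
  N3 stuck-at-0: N1=1, N2=0, N3=0 [stuck-at-0], N4=1, N5=0, N6=0, N7=1 → 1 — eliminated
  N7 inverted output: N1=1, N2=0, N3=1, N4=0, N5=1, N6=0, N7=0 [inverted output] → 0 — matches
Only N7 inverted output reproduces the observed 0.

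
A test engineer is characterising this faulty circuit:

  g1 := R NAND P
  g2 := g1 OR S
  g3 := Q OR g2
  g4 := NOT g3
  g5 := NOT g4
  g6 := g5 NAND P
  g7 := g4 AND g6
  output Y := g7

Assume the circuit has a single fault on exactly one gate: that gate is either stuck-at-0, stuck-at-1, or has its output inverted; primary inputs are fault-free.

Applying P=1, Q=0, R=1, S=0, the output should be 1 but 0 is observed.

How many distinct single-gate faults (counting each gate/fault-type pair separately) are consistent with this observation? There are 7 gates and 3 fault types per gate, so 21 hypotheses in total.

Fault-free: g1=0, g2=0, g3=0, g4=1, g5=0, g6=1, g7=1 → 1. Observed 0.
  g1: stuck-at-1, inverted output ✓; others ✗
  g2: stuck-at-1, inverted output ✓; others ✗
  g3: stuck-at-1, inverted output ✓; others ✗
  g4: stuck-at-0, inverted output ✓; others ✗
  g5: stuck-at-1, inverted output ✓; others ✗
  g6: stuck-at-0, inverted output ✓; others ✗
  g7: stuck-at-0, inverted output ✓; others ✗
Consistent faults: {g1 stuck-at-1, g1 inverted output, g2 stuck-at-1, g2 inverted output, g3 stuck-at-1, g3 inverted output, g4 stuck-at-0, g4 inverted output, g5 stuck-at-1, g5 inverted output, g6 stuck-at-0, g6 inverted output, g7 stuck-at-0, g7 inverted output} — 14 in all.

14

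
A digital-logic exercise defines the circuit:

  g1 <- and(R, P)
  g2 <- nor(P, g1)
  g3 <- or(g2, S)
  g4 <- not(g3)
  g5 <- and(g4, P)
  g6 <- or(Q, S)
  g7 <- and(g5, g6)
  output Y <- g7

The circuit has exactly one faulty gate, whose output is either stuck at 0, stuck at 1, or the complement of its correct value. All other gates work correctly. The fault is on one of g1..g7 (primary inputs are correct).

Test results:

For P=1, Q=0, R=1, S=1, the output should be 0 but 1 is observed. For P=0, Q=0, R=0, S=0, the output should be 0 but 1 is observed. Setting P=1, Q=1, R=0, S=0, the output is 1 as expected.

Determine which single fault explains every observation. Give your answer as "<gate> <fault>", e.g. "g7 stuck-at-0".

g7 stuck-at-1

Fault-free values for test 1 (P=1, Q=0, R=1, S=1): g1=1, g2=0, g3=1, g4=0, g5=0, g6=1, g7=0, giving Y=0. Observed 1.
Test 1: faults giving observed 1 are {g3 stuck-at-0, g3 inverted output, g4 stuck-at-1, g4 inverted output, g5 stuck-at-1, g5 inverted output, g7 stuck-at-1, g7 inverted output}.
Test 2 (P=0, Q=0, R=0, S=0): fault-free g1=0, g2=1, g3=1, g4=0, g5=0, g6=0, g7=0 → 0; observed 1. Eliminates g3 stuck-at-0, g3 inverted output, g4 stuck-at-1, g4 inverted output, g5 stuck-at-1, g5 inverted output.
Test 3 (P=1, Q=1, R=0, S=0): fault-free g1=0, g2=0, g3=0, g4=1, g5=1, g6=1, g7=1 → 1; observed 1. Eliminates g7 inverted output.
Only g7 stuck-at-1 is consistent with every test.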